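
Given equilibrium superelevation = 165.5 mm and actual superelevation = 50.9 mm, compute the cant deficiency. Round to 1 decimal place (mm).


Cant deficiency = equilibrium cant - actual cant
CD = 165.5 - 50.9
CD = 114.6 mm

114.6


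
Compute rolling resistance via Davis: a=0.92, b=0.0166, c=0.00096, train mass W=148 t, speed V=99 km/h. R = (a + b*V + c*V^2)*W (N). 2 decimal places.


b*V = 0.0166 * 99 = 1.6434
c*V^2 = 0.00096 * 9801 = 9.40896
R_per_t = 0.92 + 1.6434 + 9.40896 = 11.97236 N/t
R_total = 11.97236 * 148 = 1771.91 N

1771.91


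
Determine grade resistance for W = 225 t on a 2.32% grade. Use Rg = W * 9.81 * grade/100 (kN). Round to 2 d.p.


Rg = W * 9.81 * grade / 100
Rg = 225 * 9.81 * 2.32 / 100
Rg = 2207.25 * 0.0232
Rg = 51.21 kN

51.21


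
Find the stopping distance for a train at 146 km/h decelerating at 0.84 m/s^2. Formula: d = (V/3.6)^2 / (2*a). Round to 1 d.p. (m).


Convert speed: V = 146 / 3.6 = 40.5556 m/s
V^2 = 1644.7531
d = 1644.7531 / (2 * 0.84)
d = 1644.7531 / 1.68
d = 979.0 m

979.0


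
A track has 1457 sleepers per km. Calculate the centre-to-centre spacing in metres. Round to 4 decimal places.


Spacing = 1000 m / number of sleepers
Spacing = 1000 / 1457
Spacing = 0.6863 m

0.6863


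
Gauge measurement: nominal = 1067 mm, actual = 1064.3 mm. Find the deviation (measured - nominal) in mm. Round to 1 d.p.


Deviation = measured - nominal
Deviation = 1064.3 - 1067
Deviation = -2.7 mm

-2.7


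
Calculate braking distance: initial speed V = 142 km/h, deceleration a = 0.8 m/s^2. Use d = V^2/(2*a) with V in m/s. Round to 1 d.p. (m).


Convert speed: V = 142 / 3.6 = 39.4444 m/s
V^2 = 1555.8642
d = 1555.8642 / (2 * 0.8)
d = 1555.8642 / 1.6
d = 972.4 m

972.4


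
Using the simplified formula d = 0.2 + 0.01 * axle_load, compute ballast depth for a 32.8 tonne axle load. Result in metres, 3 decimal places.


d = 0.2 + 0.01 * 32.8
d = 0.2 + 0.328
d = 0.528 m

0.528


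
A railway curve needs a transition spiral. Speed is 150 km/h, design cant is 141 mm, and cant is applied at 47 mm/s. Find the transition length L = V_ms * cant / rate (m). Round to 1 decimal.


Convert speed: V = 150 / 3.6 = 41.6667 m/s
L = 41.6667 * 141 / 47
L = 5875.0 / 47
L = 125.0 m

125.0


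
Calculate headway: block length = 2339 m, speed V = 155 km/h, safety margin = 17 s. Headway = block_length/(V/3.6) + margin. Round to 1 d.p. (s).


V = 155 / 3.6 = 43.0556 m/s
Block traversal time = 2339 / 43.0556 = 54.3252 s
Headway = 54.3252 + 17
Headway = 71.3 s

71.3


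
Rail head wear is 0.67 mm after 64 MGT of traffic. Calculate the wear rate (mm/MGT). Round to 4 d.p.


Wear rate = total wear / cumulative tonnage
Rate = 0.67 / 64
Rate = 0.0105 mm/MGT

0.0105


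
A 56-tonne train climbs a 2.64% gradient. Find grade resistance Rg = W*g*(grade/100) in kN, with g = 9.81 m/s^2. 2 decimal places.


Rg = W * 9.81 * grade / 100
Rg = 56 * 9.81 * 2.64 / 100
Rg = 549.36 * 0.0264
Rg = 14.50 kN

14.50


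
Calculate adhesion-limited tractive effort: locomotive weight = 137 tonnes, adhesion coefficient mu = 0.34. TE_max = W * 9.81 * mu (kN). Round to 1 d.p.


TE_max = W * g * mu
TE_max = 137 * 9.81 * 0.34
TE_max = 1343.97 * 0.34
TE_max = 456.9 kN

456.9


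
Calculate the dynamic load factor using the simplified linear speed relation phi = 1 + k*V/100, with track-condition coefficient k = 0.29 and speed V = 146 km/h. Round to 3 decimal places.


phi = 1 + k * V / 100
phi = 1 + 0.29 * 146 / 100
phi = 1 + 0.4234
phi = 1.423

1.423


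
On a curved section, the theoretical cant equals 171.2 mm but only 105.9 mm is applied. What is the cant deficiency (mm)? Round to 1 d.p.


Cant deficiency = equilibrium cant - actual cant
CD = 171.2 - 105.9
CD = 65.3 mm

65.3


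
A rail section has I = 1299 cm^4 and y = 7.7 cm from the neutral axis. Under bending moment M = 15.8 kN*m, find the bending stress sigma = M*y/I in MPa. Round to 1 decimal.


Convert units:
M = 15.8 kN*m = 15800000 N*mm
y = 7.7 cm = 77 mm
I = 1299 cm^4 = 12990000 mm^4
sigma = 15800000 * 77 / 12990000
sigma = 93.7 MPa

93.7


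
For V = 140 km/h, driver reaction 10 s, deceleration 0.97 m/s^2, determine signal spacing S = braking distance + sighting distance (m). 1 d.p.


V = 140 / 3.6 = 38.8889 m/s
Braking distance = 38.8889^2 / (2*0.97) = 779.5596 m
Sighting distance = 38.8889 * 10 = 388.8889 m
S = 779.5596 + 388.8889 = 1168.4 m

1168.4


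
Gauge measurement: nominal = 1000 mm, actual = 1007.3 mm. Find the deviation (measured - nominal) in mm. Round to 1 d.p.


Deviation = measured - nominal
Deviation = 1007.3 - 1000
Deviation = 7.3 mm

7.3


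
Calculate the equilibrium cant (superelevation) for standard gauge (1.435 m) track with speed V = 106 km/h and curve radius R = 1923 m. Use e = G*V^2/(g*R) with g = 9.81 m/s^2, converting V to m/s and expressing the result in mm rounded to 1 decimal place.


Convert speed: V = 106 / 3.6 = 29.4444 m/s
Apply formula: e = 1.435 * 29.4444^2 / (9.81 * 1923)
e = 1.435 * 866.9753 / 18864.63
e = 0.065949 m = 65.9 mm

65.9


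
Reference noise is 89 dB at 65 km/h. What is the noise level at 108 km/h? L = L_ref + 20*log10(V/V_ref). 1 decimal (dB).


V/V_ref = 108 / 65 = 1.661538
log10(1.661538) = 0.22051
20 * 0.22051 = 4.4102
L = 89 + 4.4102 = 93.4 dB

93.4


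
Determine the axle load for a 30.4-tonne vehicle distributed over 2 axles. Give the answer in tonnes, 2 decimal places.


Load per axle = total weight / number of axles
Load = 30.4 / 2
Load = 15.20 tonnes

15.20


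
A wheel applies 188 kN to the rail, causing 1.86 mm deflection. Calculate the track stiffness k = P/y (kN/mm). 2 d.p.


Track stiffness k = P / y
k = 188 / 1.86
k = 101.08 kN/mm

101.08


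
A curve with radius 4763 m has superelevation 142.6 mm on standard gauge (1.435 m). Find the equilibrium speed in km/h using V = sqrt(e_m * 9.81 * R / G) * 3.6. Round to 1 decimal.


Convert cant: e = 142.6 mm = 0.1426 m
V_ms = sqrt(0.1426 * 9.81 * 4763 / 1.435)
V_ms = sqrt(4643.198103) = 68.141 m/s
V = 68.141 * 3.6 = 245.3 km/h

245.3


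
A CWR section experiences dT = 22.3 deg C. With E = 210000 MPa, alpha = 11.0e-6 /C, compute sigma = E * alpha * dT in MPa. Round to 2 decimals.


sigma = E * alpha * dT
sigma = 210000 * 11.0e-6 * 22.3
sigma = 2.31 * 22.3
sigma = 51.51 MPa

51.51


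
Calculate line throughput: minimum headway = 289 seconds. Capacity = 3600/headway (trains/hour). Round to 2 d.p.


Capacity = 3600 / headway
Capacity = 3600 / 289
Capacity = 12.46 trains/hour

12.46


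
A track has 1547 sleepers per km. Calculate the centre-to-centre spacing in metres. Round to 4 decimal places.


Spacing = 1000 m / number of sleepers
Spacing = 1000 / 1547
Spacing = 0.6464 m

0.6464


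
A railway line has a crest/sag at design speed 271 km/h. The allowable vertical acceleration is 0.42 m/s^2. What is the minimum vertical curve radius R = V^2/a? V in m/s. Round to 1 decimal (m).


Convert speed: V = 271 / 3.6 = 75.2778 m/s
V^2 = 5666.7438 m^2/s^2
R_v = 5666.7438 / 0.42
R_v = 13492.2 m

13492.2


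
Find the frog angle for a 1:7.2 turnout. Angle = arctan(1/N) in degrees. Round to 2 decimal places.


1/N = 1/7.2 = 0.138889
angle = arctan(0.138889) = 0.138006 rad
angle = 0.138006 * 180/pi = 7.91 degrees

7.91


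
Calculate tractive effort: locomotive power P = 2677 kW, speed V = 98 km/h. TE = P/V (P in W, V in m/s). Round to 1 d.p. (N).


Convert: P = 2677 kW = 2677000 W
V = 98 / 3.6 = 27.2222 m/s
TE = 2677000 / 27.2222
TE = 98338.8 N

98338.8


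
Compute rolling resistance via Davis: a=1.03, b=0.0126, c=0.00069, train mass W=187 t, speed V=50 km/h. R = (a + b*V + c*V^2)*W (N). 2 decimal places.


b*V = 0.0126 * 50 = 0.63
c*V^2 = 0.00069 * 2500 = 1.725
R_per_t = 1.03 + 0.63 + 1.725 = 3.385 N/t
R_total = 3.385 * 187 = 633.00 N

633.00


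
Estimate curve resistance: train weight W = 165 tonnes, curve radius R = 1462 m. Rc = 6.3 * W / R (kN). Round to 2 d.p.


Rc = 6.3 * W / R
Rc = 6.3 * 165 / 1462
Rc = 1039.5 / 1462
Rc = 0.71 kN

0.71


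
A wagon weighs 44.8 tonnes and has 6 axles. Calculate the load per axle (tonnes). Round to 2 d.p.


Load per axle = total weight / number of axles
Load = 44.8 / 6
Load = 7.47 tonnes

7.47


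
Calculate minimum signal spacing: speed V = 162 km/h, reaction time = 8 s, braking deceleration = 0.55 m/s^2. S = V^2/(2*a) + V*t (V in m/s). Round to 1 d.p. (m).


V = 162 / 3.6 = 45.0 m/s
Braking distance = 45.0^2 / (2*0.55) = 1840.9091 m
Sighting distance = 45.0 * 8 = 360.0 m
S = 1840.9091 + 360.0 = 2200.9 m

2200.9


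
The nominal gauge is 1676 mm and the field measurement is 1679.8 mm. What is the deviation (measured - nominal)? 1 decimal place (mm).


Deviation = measured - nominal
Deviation = 1679.8 - 1676
Deviation = 3.8 mm

3.8


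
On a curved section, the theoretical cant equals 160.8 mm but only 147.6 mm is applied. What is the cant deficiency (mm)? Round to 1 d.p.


Cant deficiency = equilibrium cant - actual cant
CD = 160.8 - 147.6
CD = 13.2 mm

13.2


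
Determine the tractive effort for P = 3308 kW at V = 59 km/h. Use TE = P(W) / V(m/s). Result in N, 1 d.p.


Convert: P = 3308 kW = 3308000 W
V = 59 / 3.6 = 16.3889 m/s
TE = 3308000 / 16.3889
TE = 201844.1 N

201844.1


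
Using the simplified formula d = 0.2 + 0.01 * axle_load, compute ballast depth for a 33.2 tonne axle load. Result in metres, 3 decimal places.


d = 0.2 + 0.01 * 33.2
d = 0.2 + 0.332
d = 0.532 m

0.532


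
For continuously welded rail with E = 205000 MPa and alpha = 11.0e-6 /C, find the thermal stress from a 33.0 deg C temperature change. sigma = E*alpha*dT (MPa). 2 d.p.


sigma = E * alpha * dT
sigma = 205000 * 11.0e-6 * 33.0
sigma = 2.255 * 33.0
sigma = 74.42 MPa

74.42


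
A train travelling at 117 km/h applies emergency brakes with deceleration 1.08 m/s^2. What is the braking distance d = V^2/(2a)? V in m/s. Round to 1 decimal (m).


Convert speed: V = 117 / 3.6 = 32.5 m/s
V^2 = 1056.25
d = 1056.25 / (2 * 1.08)
d = 1056.25 / 2.16
d = 489.0 m

489.0


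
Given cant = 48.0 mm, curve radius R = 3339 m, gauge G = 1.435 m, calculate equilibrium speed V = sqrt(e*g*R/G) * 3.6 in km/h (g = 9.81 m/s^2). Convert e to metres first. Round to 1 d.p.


Convert cant: e = 48.0 mm = 0.0480 m
V_ms = sqrt(0.0480 * 9.81 * 3339 / 1.435)
V_ms = sqrt(1095.657366) = 33.1007 m/s
V = 33.1007 * 3.6 = 119.2 km/h

119.2


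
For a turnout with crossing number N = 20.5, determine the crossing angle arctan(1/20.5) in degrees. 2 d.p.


1/N = 1/20.5 = 0.04878
angle = arctan(0.04878) = 0.048742 rad
angle = 0.048742 * 180/pi = 2.79 degrees

2.79


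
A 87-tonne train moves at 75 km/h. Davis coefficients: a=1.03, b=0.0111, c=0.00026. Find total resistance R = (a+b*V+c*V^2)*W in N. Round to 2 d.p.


b*V = 0.0111 * 75 = 0.8325
c*V^2 = 0.00026 * 5625 = 1.4625
R_per_t = 1.03 + 0.8325 + 1.4625 = 3.325 N/t
R_total = 3.325 * 87 = 289.28 N

289.28


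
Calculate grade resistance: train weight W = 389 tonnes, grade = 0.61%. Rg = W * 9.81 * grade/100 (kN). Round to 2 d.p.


Rg = W * 9.81 * grade / 100
Rg = 389 * 9.81 * 0.61 / 100
Rg = 3816.09 * 0.0061
Rg = 23.28 kN

23.28


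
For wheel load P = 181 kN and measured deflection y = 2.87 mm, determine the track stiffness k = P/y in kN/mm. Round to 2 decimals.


Track stiffness k = P / y
k = 181 / 2.87
k = 63.07 kN/mm

63.07


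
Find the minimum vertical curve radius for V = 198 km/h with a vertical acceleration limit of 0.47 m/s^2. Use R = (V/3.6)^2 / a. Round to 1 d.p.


Convert speed: V = 198 / 3.6 = 55.0 m/s
V^2 = 3025.0 m^2/s^2
R_v = 3025.0 / 0.47
R_v = 6436.2 m

6436.2


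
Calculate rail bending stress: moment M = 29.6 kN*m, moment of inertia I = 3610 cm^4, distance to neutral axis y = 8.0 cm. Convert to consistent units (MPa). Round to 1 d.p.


Convert units:
M = 29.6 kN*m = 29600000 N*mm
y = 8.0 cm = 80 mm
I = 3610 cm^4 = 36100000 mm^4
sigma = 29600000 * 80 / 36100000
sigma = 65.6 MPa

65.6


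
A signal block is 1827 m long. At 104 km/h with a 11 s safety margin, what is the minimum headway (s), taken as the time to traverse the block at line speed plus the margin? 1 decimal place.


V = 104 / 3.6 = 28.8889 m/s
Block traversal time = 1827 / 28.8889 = 63.2423 s
Headway = 63.2423 + 11
Headway = 74.2 s

74.2


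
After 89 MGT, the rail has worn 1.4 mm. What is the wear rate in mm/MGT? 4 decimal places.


Wear rate = total wear / cumulative tonnage
Rate = 1.4 / 89
Rate = 0.0157 mm/MGT

0.0157


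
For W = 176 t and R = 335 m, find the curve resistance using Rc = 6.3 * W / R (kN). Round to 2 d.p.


Rc = 6.3 * W / R
Rc = 6.3 * 176 / 335
Rc = 1108.8 / 335
Rc = 3.31 kN

3.31


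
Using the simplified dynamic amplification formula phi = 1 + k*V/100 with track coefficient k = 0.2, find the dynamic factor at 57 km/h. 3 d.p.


phi = 1 + k * V / 100
phi = 1 + 0.2 * 57 / 100
phi = 1 + 0.114
phi = 1.114

1.114


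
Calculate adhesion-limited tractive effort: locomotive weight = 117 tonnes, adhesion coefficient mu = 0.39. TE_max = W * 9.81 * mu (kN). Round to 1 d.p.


TE_max = W * g * mu
TE_max = 117 * 9.81 * 0.39
TE_max = 1147.77 * 0.39
TE_max = 447.6 kN

447.6


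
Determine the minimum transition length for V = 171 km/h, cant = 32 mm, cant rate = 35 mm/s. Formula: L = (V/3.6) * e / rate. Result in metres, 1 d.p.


Convert speed: V = 171 / 3.6 = 47.5 m/s
L = 47.5 * 32 / 35
L = 1520.0 / 35
L = 43.4 m

43.4


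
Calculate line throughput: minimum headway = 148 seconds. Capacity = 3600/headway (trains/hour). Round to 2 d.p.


Capacity = 3600 / headway
Capacity = 3600 / 148
Capacity = 24.32 trains/hour

24.32


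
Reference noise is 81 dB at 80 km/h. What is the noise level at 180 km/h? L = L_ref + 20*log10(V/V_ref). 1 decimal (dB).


V/V_ref = 180 / 80 = 2.25
log10(2.25) = 0.352183
20 * 0.352183 = 7.0437
L = 81 + 7.0437 = 88.0 dB

88.0


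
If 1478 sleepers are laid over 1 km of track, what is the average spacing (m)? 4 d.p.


Spacing = 1000 m / number of sleepers
Spacing = 1000 / 1478
Spacing = 0.6766 m

0.6766


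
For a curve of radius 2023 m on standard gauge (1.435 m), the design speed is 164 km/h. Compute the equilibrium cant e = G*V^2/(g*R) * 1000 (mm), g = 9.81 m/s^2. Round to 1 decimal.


Convert speed: V = 164 / 3.6 = 45.5556 m/s
Apply formula: e = 1.435 * 45.5556^2 / (9.81 * 2023)
e = 1.435 * 2075.3086 / 19845.63
e = 0.150062 m = 150.1 mm

150.1


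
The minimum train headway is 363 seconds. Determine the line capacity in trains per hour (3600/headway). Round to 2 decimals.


Capacity = 3600 / headway
Capacity = 3600 / 363
Capacity = 9.92 trains/hour

9.92


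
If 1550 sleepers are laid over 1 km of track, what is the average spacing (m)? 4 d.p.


Spacing = 1000 m / number of sleepers
Spacing = 1000 / 1550
Spacing = 0.6452 m

0.6452


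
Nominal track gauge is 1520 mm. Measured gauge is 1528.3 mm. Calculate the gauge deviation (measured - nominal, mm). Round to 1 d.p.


Deviation = measured - nominal
Deviation = 1528.3 - 1520
Deviation = 8.3 mm

8.3


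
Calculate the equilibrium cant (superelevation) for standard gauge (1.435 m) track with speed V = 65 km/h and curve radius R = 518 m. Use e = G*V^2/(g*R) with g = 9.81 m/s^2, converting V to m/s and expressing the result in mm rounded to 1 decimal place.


Convert speed: V = 65 / 3.6 = 18.0556 m/s
Apply formula: e = 1.435 * 18.0556^2 / (9.81 * 518)
e = 1.435 * 326.0031 / 5081.58
e = 0.092061 m = 92.1 mm

92.1


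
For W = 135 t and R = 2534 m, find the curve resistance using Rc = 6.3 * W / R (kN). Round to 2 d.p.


Rc = 6.3 * W / R
Rc = 6.3 * 135 / 2534
Rc = 850.5 / 2534
Rc = 0.34 kN

0.34


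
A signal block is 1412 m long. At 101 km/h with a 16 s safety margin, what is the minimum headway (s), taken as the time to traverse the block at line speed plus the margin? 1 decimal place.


V = 101 / 3.6 = 28.0556 m/s
Block traversal time = 1412 / 28.0556 = 50.3287 s
Headway = 50.3287 + 16
Headway = 66.3 s

66.3


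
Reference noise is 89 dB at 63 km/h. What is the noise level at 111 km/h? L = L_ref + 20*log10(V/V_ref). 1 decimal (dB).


V/V_ref = 111 / 63 = 1.761905
log10(1.761905) = 0.245982
20 * 0.245982 = 4.9196
L = 89 + 4.9196 = 93.9 dB

93.9


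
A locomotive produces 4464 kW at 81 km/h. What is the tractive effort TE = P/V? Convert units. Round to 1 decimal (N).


Convert: P = 4464 kW = 4464000 W
V = 81 / 3.6 = 22.5 m/s
TE = 4464000 / 22.5
TE = 198400.0 N

198400.0


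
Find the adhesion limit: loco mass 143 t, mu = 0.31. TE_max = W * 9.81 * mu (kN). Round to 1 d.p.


TE_max = W * g * mu
TE_max = 143 * 9.81 * 0.31
TE_max = 1402.83 * 0.31
TE_max = 434.9 kN

434.9


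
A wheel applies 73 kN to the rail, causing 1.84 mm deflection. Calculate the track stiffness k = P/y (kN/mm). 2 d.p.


Track stiffness k = P / y
k = 73 / 1.84
k = 39.67 kN/mm

39.67


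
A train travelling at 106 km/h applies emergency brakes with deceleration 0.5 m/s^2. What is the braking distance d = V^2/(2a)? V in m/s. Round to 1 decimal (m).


Convert speed: V = 106 / 3.6 = 29.4444 m/s
V^2 = 866.9753
d = 866.9753 / (2 * 0.5)
d = 866.9753 / 1.0
d = 867.0 m

867.0


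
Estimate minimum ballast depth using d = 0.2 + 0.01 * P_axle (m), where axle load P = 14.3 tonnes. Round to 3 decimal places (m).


d = 0.2 + 0.01 * 14.3
d = 0.2 + 0.143
d = 0.343 m

0.343


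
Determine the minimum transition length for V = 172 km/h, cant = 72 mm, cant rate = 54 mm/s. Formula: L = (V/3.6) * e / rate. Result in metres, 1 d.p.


Convert speed: V = 172 / 3.6 = 47.7778 m/s
L = 47.7778 * 72 / 54
L = 3440.0 / 54
L = 63.7 m

63.7


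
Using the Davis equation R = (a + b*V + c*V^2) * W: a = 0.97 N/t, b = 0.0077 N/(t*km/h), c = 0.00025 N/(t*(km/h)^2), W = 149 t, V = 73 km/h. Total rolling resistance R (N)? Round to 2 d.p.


b*V = 0.0077 * 73 = 0.5621
c*V^2 = 0.00025 * 5329 = 1.33225
R_per_t = 0.97 + 0.5621 + 1.33225 = 2.86435 N/t
R_total = 2.86435 * 149 = 426.79 N

426.79


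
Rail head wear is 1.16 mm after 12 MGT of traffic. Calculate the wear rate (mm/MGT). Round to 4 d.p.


Wear rate = total wear / cumulative tonnage
Rate = 1.16 / 12
Rate = 0.0967 mm/MGT

0.0967


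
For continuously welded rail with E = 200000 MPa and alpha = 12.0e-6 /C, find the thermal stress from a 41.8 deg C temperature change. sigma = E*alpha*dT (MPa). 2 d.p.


sigma = E * alpha * dT
sigma = 200000 * 12.0e-6 * 41.8
sigma = 2.4 * 41.8
sigma = 100.32 MPa

100.32


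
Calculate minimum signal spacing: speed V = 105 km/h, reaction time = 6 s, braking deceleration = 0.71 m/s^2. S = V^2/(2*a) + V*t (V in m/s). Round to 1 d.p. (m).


V = 105 / 3.6 = 29.1667 m/s
Braking distance = 29.1667^2 / (2*0.71) = 599.0806 m
Sighting distance = 29.1667 * 6 = 175.0 m
S = 599.0806 + 175.0 = 774.1 m

774.1


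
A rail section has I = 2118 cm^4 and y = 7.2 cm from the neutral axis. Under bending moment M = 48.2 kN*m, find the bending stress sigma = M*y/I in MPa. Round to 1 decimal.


Convert units:
M = 48.2 kN*m = 48200000 N*mm
y = 7.2 cm = 72 mm
I = 2118 cm^4 = 21180000 mm^4
sigma = 48200000 * 72 / 21180000
sigma = 163.9 MPa

163.9


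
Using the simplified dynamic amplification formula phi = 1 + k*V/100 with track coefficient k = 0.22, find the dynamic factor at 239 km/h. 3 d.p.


phi = 1 + k * V / 100
phi = 1 + 0.22 * 239 / 100
phi = 1 + 0.5258
phi = 1.526

1.526


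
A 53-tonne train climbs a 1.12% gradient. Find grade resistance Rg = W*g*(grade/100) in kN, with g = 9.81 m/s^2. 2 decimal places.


Rg = W * 9.81 * grade / 100
Rg = 53 * 9.81 * 1.12 / 100
Rg = 519.93 * 0.0112
Rg = 5.82 kN

5.82


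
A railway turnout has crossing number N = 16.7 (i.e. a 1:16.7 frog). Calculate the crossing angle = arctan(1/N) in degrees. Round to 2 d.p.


1/N = 1/16.7 = 0.05988
angle = arctan(0.05988) = 0.059809 rad
angle = 0.059809 * 180/pi = 3.43 degrees

3.43


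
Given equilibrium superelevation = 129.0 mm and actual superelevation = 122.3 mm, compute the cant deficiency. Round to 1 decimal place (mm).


Cant deficiency = equilibrium cant - actual cant
CD = 129.0 - 122.3
CD = 6.7 mm

6.7


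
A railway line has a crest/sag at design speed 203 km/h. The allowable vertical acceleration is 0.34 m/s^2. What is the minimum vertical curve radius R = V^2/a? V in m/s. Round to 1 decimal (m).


Convert speed: V = 203 / 3.6 = 56.3889 m/s
V^2 = 3179.7068 m^2/s^2
R_v = 3179.7068 / 0.34
R_v = 9352.1 m

9352.1


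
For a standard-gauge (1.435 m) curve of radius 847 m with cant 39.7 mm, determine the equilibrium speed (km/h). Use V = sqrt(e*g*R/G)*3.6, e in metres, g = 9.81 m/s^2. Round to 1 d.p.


Convert cant: e = 39.7 mm = 0.0397 m
V_ms = sqrt(0.0397 * 9.81 * 847 / 1.435)
V_ms = sqrt(229.87462) = 15.1616 m/s
V = 15.1616 * 3.6 = 54.6 km/h

54.6


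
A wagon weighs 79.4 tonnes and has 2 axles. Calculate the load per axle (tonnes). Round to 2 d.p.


Load per axle = total weight / number of axles
Load = 79.4 / 2
Load = 39.70 tonnes

39.70


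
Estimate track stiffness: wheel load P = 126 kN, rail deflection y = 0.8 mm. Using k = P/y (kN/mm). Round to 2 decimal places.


Track stiffness k = P / y
k = 126 / 0.8
k = 157.50 kN/mm

157.50


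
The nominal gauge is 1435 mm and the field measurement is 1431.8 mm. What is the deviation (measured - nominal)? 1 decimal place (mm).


Deviation = measured - nominal
Deviation = 1431.8 - 1435
Deviation = -3.2 mm

-3.2


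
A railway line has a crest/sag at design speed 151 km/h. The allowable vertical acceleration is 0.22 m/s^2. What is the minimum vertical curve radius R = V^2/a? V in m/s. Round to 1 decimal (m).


Convert speed: V = 151 / 3.6 = 41.9444 m/s
V^2 = 1759.3364 m^2/s^2
R_v = 1759.3364 / 0.22
R_v = 7997.0 m

7997.0


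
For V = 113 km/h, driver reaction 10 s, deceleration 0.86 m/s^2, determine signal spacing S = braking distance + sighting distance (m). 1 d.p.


V = 113 / 3.6 = 31.3889 m/s
Braking distance = 31.3889^2 / (2*0.86) = 572.8269 m
Sighting distance = 31.3889 * 10 = 313.8889 m
S = 572.8269 + 313.8889 = 886.7 m

886.7


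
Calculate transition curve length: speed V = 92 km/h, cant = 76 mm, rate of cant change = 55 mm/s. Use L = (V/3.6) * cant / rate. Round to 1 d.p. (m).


Convert speed: V = 92 / 3.6 = 25.5556 m/s
L = 25.5556 * 76 / 55
L = 1942.2222 / 55
L = 35.3 m

35.3


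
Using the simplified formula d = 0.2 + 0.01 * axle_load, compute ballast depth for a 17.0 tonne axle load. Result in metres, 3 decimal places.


d = 0.2 + 0.01 * 17.0
d = 0.2 + 0.17
d = 0.370 m

0.370


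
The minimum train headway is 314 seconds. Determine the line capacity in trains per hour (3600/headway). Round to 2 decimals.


Capacity = 3600 / headway
Capacity = 3600 / 314
Capacity = 11.46 trains/hour

11.46


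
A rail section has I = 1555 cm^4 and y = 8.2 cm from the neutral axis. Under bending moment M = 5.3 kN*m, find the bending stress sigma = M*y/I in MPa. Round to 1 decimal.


Convert units:
M = 5.3 kN*m = 5300000 N*mm
y = 8.2 cm = 82 mm
I = 1555 cm^4 = 15550000 mm^4
sigma = 5300000 * 82 / 15550000
sigma = 27.9 MPa

27.9


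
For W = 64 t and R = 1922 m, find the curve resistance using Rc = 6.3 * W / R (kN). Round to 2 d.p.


Rc = 6.3 * W / R
Rc = 6.3 * 64 / 1922
Rc = 403.2 / 1922
Rc = 0.21 kN

0.21


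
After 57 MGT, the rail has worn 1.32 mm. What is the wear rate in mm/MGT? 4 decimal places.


Wear rate = total wear / cumulative tonnage
Rate = 1.32 / 57
Rate = 0.0232 mm/MGT

0.0232


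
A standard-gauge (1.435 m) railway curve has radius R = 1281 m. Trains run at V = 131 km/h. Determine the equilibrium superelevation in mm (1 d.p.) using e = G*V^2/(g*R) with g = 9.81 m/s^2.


Convert speed: V = 131 / 3.6 = 36.3889 m/s
Apply formula: e = 1.435 * 36.3889^2 / (9.81 * 1281)
e = 1.435 * 1324.1512 / 12566.61
e = 0.151207 m = 151.2 mm

151.2


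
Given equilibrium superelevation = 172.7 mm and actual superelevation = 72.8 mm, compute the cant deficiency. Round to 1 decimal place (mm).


Cant deficiency = equilibrium cant - actual cant
CD = 172.7 - 72.8
CD = 99.9 mm

99.9


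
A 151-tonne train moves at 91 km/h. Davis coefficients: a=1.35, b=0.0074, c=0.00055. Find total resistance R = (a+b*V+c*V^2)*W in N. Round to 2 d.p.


b*V = 0.0074 * 91 = 0.6734
c*V^2 = 0.00055 * 8281 = 4.55455
R_per_t = 1.35 + 0.6734 + 4.55455 = 6.57795 N/t
R_total = 6.57795 * 151 = 993.27 N

993.27


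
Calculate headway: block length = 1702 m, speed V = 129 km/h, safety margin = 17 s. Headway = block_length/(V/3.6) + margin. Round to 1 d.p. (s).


V = 129 / 3.6 = 35.8333 m/s
Block traversal time = 1702 / 35.8333 = 47.4977 s
Headway = 47.4977 + 17
Headway = 64.5 s

64.5


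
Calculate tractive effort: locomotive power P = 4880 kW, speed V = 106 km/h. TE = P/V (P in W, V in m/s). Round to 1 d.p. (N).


Convert: P = 4880 kW = 4880000 W
V = 106 / 3.6 = 29.4444 m/s
TE = 4880000 / 29.4444
TE = 165735.8 N

165735.8


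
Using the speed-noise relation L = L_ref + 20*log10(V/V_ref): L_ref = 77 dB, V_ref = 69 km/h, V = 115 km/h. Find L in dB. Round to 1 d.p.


V/V_ref = 115 / 69 = 1.666667
log10(1.666667) = 0.221849
20 * 0.221849 = 4.437
L = 77 + 4.437 = 81.4 dB

81.4


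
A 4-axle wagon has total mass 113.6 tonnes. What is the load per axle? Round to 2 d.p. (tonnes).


Load per axle = total weight / number of axles
Load = 113.6 / 4
Load = 28.40 tonnes

28.40


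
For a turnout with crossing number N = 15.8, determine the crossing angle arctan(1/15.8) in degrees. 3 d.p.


1/N = 1/15.8 = 0.063291
angle = arctan(0.063291) = 0.063207 rad
angle = 0.063207 * 180/pi = 3.621 degrees

3.621


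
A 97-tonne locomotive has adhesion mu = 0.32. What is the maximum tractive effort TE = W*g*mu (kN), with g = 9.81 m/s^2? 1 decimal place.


TE_max = W * g * mu
TE_max = 97 * 9.81 * 0.32
TE_max = 951.57 * 0.32
TE_max = 304.5 kN

304.5


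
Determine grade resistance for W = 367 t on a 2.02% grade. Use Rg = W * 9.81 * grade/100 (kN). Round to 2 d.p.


Rg = W * 9.81 * grade / 100
Rg = 367 * 9.81 * 2.02 / 100
Rg = 3600.27 * 0.0202
Rg = 72.73 kN

72.73


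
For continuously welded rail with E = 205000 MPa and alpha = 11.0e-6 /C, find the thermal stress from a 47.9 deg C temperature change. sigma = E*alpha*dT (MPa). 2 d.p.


sigma = E * alpha * dT
sigma = 205000 * 11.0e-6 * 47.9
sigma = 2.255 * 47.9
sigma = 108.01 MPa

108.01


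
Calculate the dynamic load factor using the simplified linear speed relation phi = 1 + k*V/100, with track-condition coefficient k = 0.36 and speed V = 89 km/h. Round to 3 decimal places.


phi = 1 + k * V / 100
phi = 1 + 0.36 * 89 / 100
phi = 1 + 0.3204
phi = 1.320

1.320


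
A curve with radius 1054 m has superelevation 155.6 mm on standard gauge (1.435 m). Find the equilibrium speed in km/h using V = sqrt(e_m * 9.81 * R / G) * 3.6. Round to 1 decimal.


Convert cant: e = 155.6 mm = 0.1556 m
V_ms = sqrt(0.1556 * 9.81 * 1054 / 1.435)
V_ms = sqrt(1121.159264) = 33.4837 m/s
V = 33.4837 * 3.6 = 120.5 km/h

120.5


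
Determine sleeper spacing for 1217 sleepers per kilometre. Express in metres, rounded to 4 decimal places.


Spacing = 1000 m / number of sleepers
Spacing = 1000 / 1217
Spacing = 0.8217 m

0.8217


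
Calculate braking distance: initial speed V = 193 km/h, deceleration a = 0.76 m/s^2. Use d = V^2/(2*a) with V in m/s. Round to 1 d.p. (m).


Convert speed: V = 193 / 3.6 = 53.6111 m/s
V^2 = 2874.1512
d = 2874.1512 / (2 * 0.76)
d = 2874.1512 / 1.52
d = 1890.9 m

1890.9


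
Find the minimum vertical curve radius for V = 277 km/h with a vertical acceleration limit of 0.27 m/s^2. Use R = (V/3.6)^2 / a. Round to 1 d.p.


Convert speed: V = 277 / 3.6 = 76.9444 m/s
V^2 = 5920.4475 m^2/s^2
R_v = 5920.4475 / 0.27
R_v = 21927.6 m

21927.6


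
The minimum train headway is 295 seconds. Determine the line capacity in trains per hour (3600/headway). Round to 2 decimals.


Capacity = 3600 / headway
Capacity = 3600 / 295
Capacity = 12.20 trains/hour

12.20


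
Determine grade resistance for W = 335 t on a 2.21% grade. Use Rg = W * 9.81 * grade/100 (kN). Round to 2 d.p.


Rg = W * 9.81 * grade / 100
Rg = 335 * 9.81 * 2.21 / 100
Rg = 3286.35 * 0.0221
Rg = 72.63 kN

72.63


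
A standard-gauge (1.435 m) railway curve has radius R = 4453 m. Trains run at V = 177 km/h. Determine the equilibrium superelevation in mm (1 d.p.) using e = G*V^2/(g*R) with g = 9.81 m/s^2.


Convert speed: V = 177 / 3.6 = 49.1667 m/s
Apply formula: e = 1.435 * 49.1667^2 / (9.81 * 4453)
e = 1.435 * 2417.3611 / 43683.93
e = 0.079409 m = 79.4 mm

79.4


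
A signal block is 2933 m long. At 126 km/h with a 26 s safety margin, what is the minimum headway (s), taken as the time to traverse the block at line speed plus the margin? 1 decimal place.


V = 126 / 3.6 = 35.0 m/s
Block traversal time = 2933 / 35.0 = 83.8 s
Headway = 83.8 + 26
Headway = 109.8 s

109.8


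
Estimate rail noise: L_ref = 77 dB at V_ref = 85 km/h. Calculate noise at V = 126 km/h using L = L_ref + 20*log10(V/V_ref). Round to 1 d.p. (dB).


V/V_ref = 126 / 85 = 1.482353
log10(1.482353) = 0.170952
20 * 0.170952 = 3.419
L = 77 + 3.419 = 80.4 dB

80.4


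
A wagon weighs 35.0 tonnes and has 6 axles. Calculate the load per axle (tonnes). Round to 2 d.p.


Load per axle = total weight / number of axles
Load = 35.0 / 6
Load = 5.83 tonnes

5.83


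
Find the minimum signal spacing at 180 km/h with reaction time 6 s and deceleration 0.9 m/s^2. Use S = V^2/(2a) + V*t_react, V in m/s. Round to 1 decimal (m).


V = 180 / 3.6 = 50.0 m/s
Braking distance = 50.0^2 / (2*0.9) = 1388.8889 m
Sighting distance = 50.0 * 6 = 300.0 m
S = 1388.8889 + 300.0 = 1688.9 m

1688.9


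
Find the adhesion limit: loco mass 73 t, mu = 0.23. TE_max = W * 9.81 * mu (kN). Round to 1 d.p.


TE_max = W * g * mu
TE_max = 73 * 9.81 * 0.23
TE_max = 716.13 * 0.23
TE_max = 164.7 kN

164.7


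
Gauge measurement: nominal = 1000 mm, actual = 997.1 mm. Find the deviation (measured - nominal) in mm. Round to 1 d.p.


Deviation = measured - nominal
Deviation = 997.1 - 1000
Deviation = -2.9 mm

-2.9


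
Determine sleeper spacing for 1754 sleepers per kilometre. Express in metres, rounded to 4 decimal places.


Spacing = 1000 m / number of sleepers
Spacing = 1000 / 1754
Spacing = 0.5701 m

0.5701


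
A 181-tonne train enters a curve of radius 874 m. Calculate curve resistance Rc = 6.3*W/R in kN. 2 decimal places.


Rc = 6.3 * W / R
Rc = 6.3 * 181 / 874
Rc = 1140.3 / 874
Rc = 1.30 kN

1.30


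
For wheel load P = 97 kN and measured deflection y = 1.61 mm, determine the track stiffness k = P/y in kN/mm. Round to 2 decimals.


Track stiffness k = P / y
k = 97 / 1.61
k = 60.25 kN/mm

60.25


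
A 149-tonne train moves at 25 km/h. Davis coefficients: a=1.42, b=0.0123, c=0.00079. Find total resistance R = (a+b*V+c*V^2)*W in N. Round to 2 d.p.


b*V = 0.0123 * 25 = 0.3075
c*V^2 = 0.00079 * 625 = 0.49375
R_per_t = 1.42 + 0.3075 + 0.49375 = 2.22125 N/t
R_total = 2.22125 * 149 = 330.97 N

330.97


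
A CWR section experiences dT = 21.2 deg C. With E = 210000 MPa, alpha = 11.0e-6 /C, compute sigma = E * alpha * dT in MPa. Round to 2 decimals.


sigma = E * alpha * dT
sigma = 210000 * 11.0e-6 * 21.2
sigma = 2.31 * 21.2
sigma = 48.97 MPa

48.97


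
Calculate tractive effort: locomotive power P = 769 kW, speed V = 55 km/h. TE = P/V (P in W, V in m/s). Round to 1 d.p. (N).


Convert: P = 769 kW = 769000 W
V = 55 / 3.6 = 15.2778 m/s
TE = 769000 / 15.2778
TE = 50334.5 N

50334.5


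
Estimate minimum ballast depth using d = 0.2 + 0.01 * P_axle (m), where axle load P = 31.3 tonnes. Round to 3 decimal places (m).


d = 0.2 + 0.01 * 31.3
d = 0.2 + 0.313
d = 0.513 m

0.513


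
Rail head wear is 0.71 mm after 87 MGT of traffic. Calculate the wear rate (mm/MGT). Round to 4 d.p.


Wear rate = total wear / cumulative tonnage
Rate = 0.71 / 87
Rate = 0.0082 mm/MGT

0.0082


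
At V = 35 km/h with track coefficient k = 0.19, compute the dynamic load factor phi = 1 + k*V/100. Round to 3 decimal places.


phi = 1 + k * V / 100
phi = 1 + 0.19 * 35 / 100
phi = 1 + 0.0665
phi = 1.067

1.067


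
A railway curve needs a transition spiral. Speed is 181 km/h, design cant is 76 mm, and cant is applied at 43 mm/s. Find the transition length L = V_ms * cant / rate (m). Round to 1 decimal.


Convert speed: V = 181 / 3.6 = 50.2778 m/s
L = 50.2778 * 76 / 43
L = 3821.1111 / 43
L = 88.9 m

88.9


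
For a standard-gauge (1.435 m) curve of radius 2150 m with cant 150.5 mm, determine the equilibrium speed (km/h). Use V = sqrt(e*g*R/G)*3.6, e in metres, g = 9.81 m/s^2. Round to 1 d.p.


Convert cant: e = 150.5 mm = 0.1505 m
V_ms = sqrt(0.1505 * 9.81 * 2150 / 1.435)
V_ms = sqrt(2212.035366) = 47.0323 m/s
V = 47.0323 * 3.6 = 169.3 km/h

169.3


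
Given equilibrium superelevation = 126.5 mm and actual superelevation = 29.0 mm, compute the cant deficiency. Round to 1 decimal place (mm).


Cant deficiency = equilibrium cant - actual cant
CD = 126.5 - 29.0
CD = 97.5 mm

97.5


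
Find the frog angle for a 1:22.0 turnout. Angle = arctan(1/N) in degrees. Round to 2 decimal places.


1/N = 1/22.0 = 0.045455
angle = arctan(0.045455) = 0.045423 rad
angle = 0.045423 * 180/pi = 2.60 degrees

2.60


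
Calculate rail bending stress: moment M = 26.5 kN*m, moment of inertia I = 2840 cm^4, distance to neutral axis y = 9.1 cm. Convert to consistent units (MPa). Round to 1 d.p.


Convert units:
M = 26.5 kN*m = 26500000 N*mm
y = 9.1 cm = 91 mm
I = 2840 cm^4 = 28400000 mm^4
sigma = 26500000 * 91 / 28400000
sigma = 84.9 MPa

84.9


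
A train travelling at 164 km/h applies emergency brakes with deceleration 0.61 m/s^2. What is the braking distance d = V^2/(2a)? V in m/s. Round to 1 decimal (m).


Convert speed: V = 164 / 3.6 = 45.5556 m/s
V^2 = 2075.3086
d = 2075.3086 / (2 * 0.61)
d = 2075.3086 / 1.22
d = 1701.1 m

1701.1


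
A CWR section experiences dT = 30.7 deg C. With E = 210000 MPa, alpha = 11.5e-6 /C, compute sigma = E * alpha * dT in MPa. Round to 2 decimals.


sigma = E * alpha * dT
sigma = 210000 * 11.5e-6 * 30.7
sigma = 2.415 * 30.7
sigma = 74.14 MPa

74.14


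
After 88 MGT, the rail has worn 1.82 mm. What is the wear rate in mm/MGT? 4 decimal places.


Wear rate = total wear / cumulative tonnage
Rate = 1.82 / 88
Rate = 0.0207 mm/MGT

0.0207


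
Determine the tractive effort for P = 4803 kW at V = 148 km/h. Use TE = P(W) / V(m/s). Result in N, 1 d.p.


Convert: P = 4803 kW = 4803000 W
V = 148 / 3.6 = 41.1111 m/s
TE = 4803000 / 41.1111
TE = 116829.7 N

116829.7


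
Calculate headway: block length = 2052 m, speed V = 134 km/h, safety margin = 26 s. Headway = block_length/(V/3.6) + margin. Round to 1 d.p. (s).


V = 134 / 3.6 = 37.2222 m/s
Block traversal time = 2052 / 37.2222 = 55.1284 s
Headway = 55.1284 + 26
Headway = 81.1 s

81.1


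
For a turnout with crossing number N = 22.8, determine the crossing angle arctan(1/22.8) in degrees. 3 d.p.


1/N = 1/22.8 = 0.04386
angle = arctan(0.04386) = 0.043832 rad
angle = 0.043832 * 180/pi = 2.511 degrees

2.511


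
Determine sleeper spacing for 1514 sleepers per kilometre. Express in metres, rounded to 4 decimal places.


Spacing = 1000 m / number of sleepers
Spacing = 1000 / 1514
Spacing = 0.6605 m

0.6605


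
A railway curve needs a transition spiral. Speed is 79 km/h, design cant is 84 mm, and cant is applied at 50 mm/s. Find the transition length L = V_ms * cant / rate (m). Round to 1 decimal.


Convert speed: V = 79 / 3.6 = 21.9444 m/s
L = 21.9444 * 84 / 50
L = 1843.3333 / 50
L = 36.9 m

36.9


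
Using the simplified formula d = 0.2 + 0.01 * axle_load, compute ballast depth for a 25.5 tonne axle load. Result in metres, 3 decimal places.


d = 0.2 + 0.01 * 25.5
d = 0.2 + 0.255
d = 0.455 m

0.455


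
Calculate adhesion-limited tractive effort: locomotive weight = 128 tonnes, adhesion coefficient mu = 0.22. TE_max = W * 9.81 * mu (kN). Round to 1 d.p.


TE_max = W * g * mu
TE_max = 128 * 9.81 * 0.22
TE_max = 1255.68 * 0.22
TE_max = 276.2 kN

276.2


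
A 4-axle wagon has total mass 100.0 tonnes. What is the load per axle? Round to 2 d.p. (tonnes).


Load per axle = total weight / number of axles
Load = 100.0 / 4
Load = 25.00 tonnes

25.00


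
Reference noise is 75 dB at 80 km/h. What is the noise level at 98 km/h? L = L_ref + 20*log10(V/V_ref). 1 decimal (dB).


V/V_ref = 98 / 80 = 1.225
log10(1.225) = 0.088136
20 * 0.088136 = 1.7627
L = 75 + 1.7627 = 76.8 dB

76.8


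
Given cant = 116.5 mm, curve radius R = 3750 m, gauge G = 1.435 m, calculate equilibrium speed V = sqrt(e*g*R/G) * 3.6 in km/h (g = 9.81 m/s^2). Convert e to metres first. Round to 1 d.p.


Convert cant: e = 116.5 mm = 0.1165 m
V_ms = sqrt(0.1165 * 9.81 * 3750 / 1.435)
V_ms = sqrt(2986.58101) = 54.6496 m/s
V = 54.6496 * 3.6 = 196.7 km/h

196.7


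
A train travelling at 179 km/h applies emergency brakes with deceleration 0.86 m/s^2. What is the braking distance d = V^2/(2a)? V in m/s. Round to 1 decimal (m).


Convert speed: V = 179 / 3.6 = 49.7222 m/s
V^2 = 2472.2994
d = 2472.2994 / (2 * 0.86)
d = 2472.2994 / 1.72
d = 1437.4 m

1437.4


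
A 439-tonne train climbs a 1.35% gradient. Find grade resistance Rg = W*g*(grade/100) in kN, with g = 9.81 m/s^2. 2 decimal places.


Rg = W * 9.81 * grade / 100
Rg = 439 * 9.81 * 1.35 / 100
Rg = 4306.59 * 0.0135
Rg = 58.14 kN

58.14


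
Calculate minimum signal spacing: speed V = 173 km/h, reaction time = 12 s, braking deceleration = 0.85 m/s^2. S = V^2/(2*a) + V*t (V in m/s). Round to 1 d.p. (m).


V = 173 / 3.6 = 48.0556 m/s
Braking distance = 48.0556^2 / (2*0.85) = 1358.4332 m
Sighting distance = 48.0556 * 12 = 576.6667 m
S = 1358.4332 + 576.6667 = 1935.1 m

1935.1


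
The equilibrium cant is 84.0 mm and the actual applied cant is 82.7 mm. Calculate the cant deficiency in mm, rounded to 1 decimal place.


Cant deficiency = equilibrium cant - actual cant
CD = 84.0 - 82.7
CD = 1.3 mm

1.3


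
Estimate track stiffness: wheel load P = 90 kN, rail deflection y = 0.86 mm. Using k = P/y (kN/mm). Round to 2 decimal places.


Track stiffness k = P / y
k = 90 / 0.86
k = 104.65 kN/mm

104.65


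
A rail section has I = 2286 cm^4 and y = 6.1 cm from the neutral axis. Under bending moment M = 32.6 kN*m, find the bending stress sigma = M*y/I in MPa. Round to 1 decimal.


Convert units:
M = 32.6 kN*m = 32600000 N*mm
y = 6.1 cm = 61 mm
I = 2286 cm^4 = 22860000 mm^4
sigma = 32600000 * 61 / 22860000
sigma = 87.0 MPa

87.0


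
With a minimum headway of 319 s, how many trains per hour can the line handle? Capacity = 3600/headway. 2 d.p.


Capacity = 3600 / headway
Capacity = 3600 / 319
Capacity = 11.29 trains/hour

11.29


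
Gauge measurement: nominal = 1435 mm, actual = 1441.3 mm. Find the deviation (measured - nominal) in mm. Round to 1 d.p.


Deviation = measured - nominal
Deviation = 1441.3 - 1435
Deviation = 6.3 mm

6.3


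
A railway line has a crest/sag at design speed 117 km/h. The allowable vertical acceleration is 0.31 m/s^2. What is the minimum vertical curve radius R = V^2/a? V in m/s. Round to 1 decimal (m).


Convert speed: V = 117 / 3.6 = 32.5 m/s
V^2 = 1056.25 m^2/s^2
R_v = 1056.25 / 0.31
R_v = 3407.3 m

3407.3


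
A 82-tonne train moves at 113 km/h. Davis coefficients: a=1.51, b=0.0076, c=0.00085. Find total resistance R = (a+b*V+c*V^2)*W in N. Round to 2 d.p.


b*V = 0.0076 * 113 = 0.8588
c*V^2 = 0.00085 * 12769 = 10.85365
R_per_t = 1.51 + 0.8588 + 10.85365 = 13.22245 N/t
R_total = 13.22245 * 82 = 1084.24 N

1084.24


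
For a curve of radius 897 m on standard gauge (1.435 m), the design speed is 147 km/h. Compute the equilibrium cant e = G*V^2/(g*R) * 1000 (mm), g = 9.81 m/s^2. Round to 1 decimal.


Convert speed: V = 147 / 3.6 = 40.8333 m/s
Apply formula: e = 1.435 * 40.8333^2 / (9.81 * 897)
e = 1.435 * 1667.3611 / 8799.57
e = 0.271907 m = 271.9 mm

271.9
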